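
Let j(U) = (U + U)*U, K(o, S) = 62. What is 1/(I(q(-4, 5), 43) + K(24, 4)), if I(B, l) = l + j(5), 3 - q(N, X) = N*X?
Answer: 1/155 ≈ 0.0064516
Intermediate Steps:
q(N, X) = 3 - N*X
j(U) = 2*U² (j(U) = (2*U)*U = 2*U²)
I(B, l) = 50 + l (I(B, l) = l + 2*5² = l + 2*25 = l + 50 = 50 + l)
1/(I(q(-4, 5), 43) + K(24, 4)) = 1/((50 + 43) + 62) = 1/(93 + 62) = 1/155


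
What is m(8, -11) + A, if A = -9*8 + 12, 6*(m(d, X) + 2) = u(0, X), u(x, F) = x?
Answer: -62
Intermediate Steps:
m(d, X) = -2 (m(d, X) = -2 + (⅙)*0 = -2 + 0 = -2)
A = -60 (A = -72 + 12 = -60)
m(8, -11) + A = -2 - 60 = -62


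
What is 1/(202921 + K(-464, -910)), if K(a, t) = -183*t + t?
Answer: 1/368541 ≈ 2.7134e-6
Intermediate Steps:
K(a, t) = -182*t
1/(202921 + K(-464, -910)) = 1/(202921 - 182*(-910)) = 1/(202921 + 165620) = 1/368541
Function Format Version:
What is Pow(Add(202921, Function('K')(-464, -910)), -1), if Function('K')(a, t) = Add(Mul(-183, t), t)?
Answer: Rational(1, 368541) ≈ 2.7134e-6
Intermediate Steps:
Function('K')(a, t) = Mul(-182, t)
Pow(Add(202921, Function('K')(-464, -910)), -1) = Pow(Add(202921, Mul(-182, -910)), -1) = Pow(Add(202921, 165620), -1) = Pow(368541, -1) = Rational(1, 368541)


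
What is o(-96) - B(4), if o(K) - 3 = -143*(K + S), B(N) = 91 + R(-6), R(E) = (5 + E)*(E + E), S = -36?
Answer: 18776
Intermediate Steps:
R(E) = 2*E*(5 + E) (R(E) = (5 + E)*(2*E) = 2*E*(5 + E))
B(N) = 103 (B(N) = 91 + 2*(-6)*(5 - 6) = 91 + 2*(-6)*(-1) = 91 + 12 = 103)
o(K) = 5151 - 143*K (o(K) = 3 - 143*(K - 36) = 3 - 143*(-36 + K) = 3 + (5148 - 143*K) = 5151 - 143*K)
o(-96) - B(4) = (5151 - 143*(-96)) - 1*103 = (5151 + 13728) - 103 = 18879 - 103 = 18776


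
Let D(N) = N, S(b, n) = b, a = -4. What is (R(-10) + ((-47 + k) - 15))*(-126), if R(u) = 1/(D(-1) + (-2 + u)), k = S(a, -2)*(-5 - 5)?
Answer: 36162/13 ≈ 2781.7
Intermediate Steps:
k = 40 (k = -4*(-5 - 5) = -4*(-10) = 40)
R(u) = 1/(-3 + u) (R(u) = 1/(-1 + (-2 + u)) = 1/(-3 + u))
(R(-10) + ((-47 + k) - 15))*(-126) = (1/(-3 - 10) + ((-47 + 40) - 15))*(-126) = (1/(-13) + (-7 - 15))*(-126) = (-1/13 - 22)*(-126) = -287/13*(-126) = 36162/13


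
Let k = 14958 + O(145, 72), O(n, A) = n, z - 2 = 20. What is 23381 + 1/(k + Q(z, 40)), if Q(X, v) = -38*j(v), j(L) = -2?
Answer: 354900200/15179 ≈ 23381.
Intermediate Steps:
z = 22 (z = 2 + 20 = 22)
Q(X, v) = 76 (Q(X, v) = -38*(-2) = 76)
k = 15103 (k = 14958 + 145 = 15103)
23381 + 1/(k + Q(z, 40)) = 23381 + 1/(15103 + 76) = 23381 + 1/15179 = 354900200/15179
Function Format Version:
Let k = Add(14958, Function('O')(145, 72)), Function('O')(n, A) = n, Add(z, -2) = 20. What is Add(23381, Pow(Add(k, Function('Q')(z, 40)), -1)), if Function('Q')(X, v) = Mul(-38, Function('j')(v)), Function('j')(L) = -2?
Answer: Rational(354900200, 15179) ≈ 23381.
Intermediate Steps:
z = 22 (z = Add(2, 20) = 22)
Function('Q')(X, v) = 76 (Function('Q')(X, v) = Mul(-38, -2) = 76)
k = 15103 (k = Add(14958, 145) = 15103)
Add(23381, Pow(Add(k, Function('Q')(z, 40)), -1)) = Add(23381, Pow(Add(15103, 76), -1)) = Add(23381, Pow(15179, -1)) = Add(23381, Rational(1, 15179)) = Rational(354900200, 15179)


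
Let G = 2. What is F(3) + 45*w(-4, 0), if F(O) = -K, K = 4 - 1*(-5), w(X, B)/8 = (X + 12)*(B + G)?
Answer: 5751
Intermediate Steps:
w(X, B) = 8*(2 + B)*(12 + X) (w(X, B) = 8*((X + 12)*(B + 2)) = 8*((12 + X)*(2 + B)) = 8*((2 + B)*(12 + X)) = 8*(2 + B)*(12 + X))
K = 9 (K = 4 + 5 = 9)
F(O) = -9 (F(O) = -1*9 = -9)
F(3) + 45*w(-4, 0) = -9 + 45*(192 + 16*(-4) + 96*0 + 8*0*(-4)) = -9 + 45*(192 - 64 + 0 + 0) = -9 + 45*128 = -9 + 5760 = 5751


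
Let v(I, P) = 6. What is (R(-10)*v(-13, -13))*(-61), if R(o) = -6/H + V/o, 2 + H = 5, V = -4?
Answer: 2928/5 ≈ 585.60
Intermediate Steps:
H = 3 (H = -2 + 5 = 3)
R(o) = -2 - 4/o (R(o) = -6/3 - 4/o = -6*⅓ - 4/o = -2 - 4/o)
(R(-10)*v(-13, -13))*(-61) = ((-2 - 4/(-10))*6)*(-61) = ((-2 - 4*(-⅒))*6)*(-61) = ((-2 + ⅖)*6)*(-61) = -8/5*6*(-61) = -48/5*(-61) = 2928/5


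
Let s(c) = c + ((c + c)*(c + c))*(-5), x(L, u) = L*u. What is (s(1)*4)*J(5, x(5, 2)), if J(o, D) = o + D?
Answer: -1140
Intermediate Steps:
s(c) = c - 20*c² (s(c) = c + ((2*c)*(2*c))*(-5) = c + (4*c²)*(-5) = c - 20*c²)
J(o, D) = D + o
(s(1)*4)*J(5, x(5, 2)) = ((1*(1 - 20*1))*4)*(5*2 + 5) = ((1*(1 - 20))*4)*(10 + 5) = ((1*(-19))*4)*15 = -19*4*15 = -76*15 = -1140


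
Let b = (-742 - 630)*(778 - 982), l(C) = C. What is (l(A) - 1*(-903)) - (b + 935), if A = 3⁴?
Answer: -279839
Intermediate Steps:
A = 81
b = 279888 (b = -1372*(-204) = 279888)
(l(A) - 1*(-903)) - (b + 935) = (81 - 1*(-903)) - (279888 + 935) = (81 + 903) - 1*280823 = 984 - 280823 = -279839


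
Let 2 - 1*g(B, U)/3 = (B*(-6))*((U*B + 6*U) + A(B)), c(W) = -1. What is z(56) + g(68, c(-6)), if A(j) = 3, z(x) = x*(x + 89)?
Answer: -78778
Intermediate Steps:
z(x) = x*(89 + x)
g(B, U) = 6 + 18*B*(3 + 6*U + B*U) (g(B, U) = 6 - 3*B*(-6)*((U*B + 6*U) + 3) = 6 - 3*(-6*B)*((B*U + 6*U) + 3) = 6 - 3*(-6*B)*((6*U + B*U) + 3) = 6 - 3*(-6*B)*(3 + 6*U + B*U) = 6 - (-18)*B*(3 + 6*U + B*U) = 6 + 18*B*(3 + 6*U + B*U))
z(56) + g(68, c(-6)) = 56*(89 + 56) + (6 + 54*68 + 18*(-1)*68² + 108*68*(-1)) = 56*145 + (6 + 3672 + 18*(-1)*4624 - 7344) = 8120 + (6 + 3672 - 83232 - 7344) = 8120 - 86898 = -78778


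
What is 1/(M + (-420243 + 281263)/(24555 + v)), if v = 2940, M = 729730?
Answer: 5499/4012757474 ≈ 1.3704e-6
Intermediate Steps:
1/(M + (-420243 + 281263)/(24555 + v)) = 1/(729730 + (-420243 + 281263)/(24555 + 2940)) = 1/(729730 - 138980/27495) = 1/(729730 - 138980*1/27495) = 1/(729730 - 27796/5499) = 1/(4012757474/5499) = 5499/4012757474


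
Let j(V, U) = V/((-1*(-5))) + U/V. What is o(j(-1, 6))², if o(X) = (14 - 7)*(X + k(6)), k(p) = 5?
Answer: 1764/25 ≈ 70.560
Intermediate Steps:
j(V, U) = V/5 + U/V
o(X) = 35 + 7*X (o(X) = (14 - 7)*(X + 5) = 7*(5 + X) = 35 + 7*X)
o(j(-1, 6))² = (35 + 7*((⅕)*(-1) + 6/(-1)))² = (35 + 7*(-⅕ + 6*(-1)))² = (35 + 7*(-⅕ - 6))² = (35 + 7*(-31/5))² = (35 - 217/5)² = (-42/5)² = 1764/25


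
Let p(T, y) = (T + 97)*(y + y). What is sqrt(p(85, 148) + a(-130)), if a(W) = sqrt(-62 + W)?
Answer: 2*sqrt(13468 + 2*I*sqrt(3)) ≈ 232.1 + 0.02985*I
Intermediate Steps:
p(T, y) = 2*y*(97 + T) (p(T, y) = (97 + T)*(2*y) = 2*y*(97 + T))
sqrt(p(85, 148) + a(-130)) = sqrt(2*148*(97 + 85) + sqrt(-62 - 130)) = sqrt(2*148*182 + sqrt(-192)) = sqrt(53872 + 8*I*sqrt(3))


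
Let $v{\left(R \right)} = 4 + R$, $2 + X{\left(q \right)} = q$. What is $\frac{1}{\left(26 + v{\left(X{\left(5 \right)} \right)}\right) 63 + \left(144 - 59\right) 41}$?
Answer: $\frac{1}{5564} \approx 0.00017973$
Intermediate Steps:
$X{\left(q \right)} = -2 + q$
$\frac{1}{\left(26 + v{\left(X{\left(5 \right)} \right)}\right) 63 + \left(144 - 59\right) 41} = \frac{1}{\left(26 + \left(4 + \left(-2 + 5\right)\right)\right) 63 + \left(144 - 59\right) 41} = \frac{1}{\left(26 + \left(4 + 3\right)\right) 63 + 85 \cdot 41} = \frac{1}{\left(26 + 7\right) 63 + 3485} = \frac{1}{33 \cdot 63 + 3485} = \frac{1}{2079 + 3485} = \frac{1}{5564}$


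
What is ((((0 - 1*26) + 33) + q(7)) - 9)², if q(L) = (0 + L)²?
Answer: 2209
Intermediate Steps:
q(L) = L²
((((0 - 1*26) + 33) + q(7)) - 9)² = ((((0 - 1*26) + 33) + 7²) - 9)² = ((((0 - 26) + 33) + 49) - 9)² = (((-26 + 33) + 49) - 9)² = ((7 + 49) - 9)² = (56 - 9)² = 47² = 2209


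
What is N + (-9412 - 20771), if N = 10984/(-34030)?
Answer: -513569237/17015 ≈ -30183.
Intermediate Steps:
N = -5492/17015 (N = 10984*(-1/34030) = -5492/17015 ≈ -0.32277)
N + (-9412 - 20771) = -5492/17015 + (-9412 - 20771) = -5492/17015 - 30183 = -513569237/17015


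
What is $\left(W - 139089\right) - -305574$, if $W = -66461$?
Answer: $100024$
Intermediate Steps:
$\left(W - 139089\right) - -305574 = \left(-66461 - 139089\right) - -305574 = -205550 + 305574 = 100024$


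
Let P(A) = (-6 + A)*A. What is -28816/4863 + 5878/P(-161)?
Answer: -746191078/130751481 ≈ -5.7069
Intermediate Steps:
P(A) = A*(-6 + A)
-28816/4863 + 5878/P(-161) = -28816/4863 + 5878/((-161*(-6 - 161))) = -28816*1/4863 + 5878/((-161*(-167))) = -28816/4863 + 5878/26887 = -746191078/130751481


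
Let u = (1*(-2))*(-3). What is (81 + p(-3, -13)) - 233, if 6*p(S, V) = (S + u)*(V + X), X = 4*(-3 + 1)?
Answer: -325/2 ≈ -162.50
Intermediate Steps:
u = 6 (u = -2*(-3) = 6)
X = -8 (X = 4*(-2) = -8)
p(S, V) = (-8 + V)*(6 + S)/6 (p(S, V) = ((S + 6)*(V - 8))/6 = ((6 + S)*(-8 + V))/6 = ((-8 + V)*(6 + S))/6 = (-8 + V)*(6 + S)/6)
(81 + p(-3, -13)) - 233 = (81 + (-8 - 13 - 4/3*(-3) + (⅙)*(-3)*(-13))) - 233 = (81 + (-8 - 13 + 4 + 13/2)) - 233 = (81 - 21/2) - 233 = 141/2 - 233 = -325/2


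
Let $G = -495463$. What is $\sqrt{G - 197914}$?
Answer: $i \sqrt{693377} \approx 832.69 i$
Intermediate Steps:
$\sqrt{G - 197914} = \sqrt{-495463 - 197914} = \sqrt{-693377} = i \sqrt{693377}$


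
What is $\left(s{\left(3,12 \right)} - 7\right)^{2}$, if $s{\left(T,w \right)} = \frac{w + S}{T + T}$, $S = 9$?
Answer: $\frac{49}{4} \approx 12.25$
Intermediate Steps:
$s{\left(T,w \right)} = \frac{9 + w}{2 T}$ ($s{\left(T,w \right)} = \frac{w + 9}{T + T} = \frac{9 + w}{2 T}$)
$\left(s{\left(3,12 \right)} - 7\right)^{2} = \left(\frac{9 + 12}{2 \cdot 3} - 7\right)^{2} = \left(\frac{1}{2} \cdot \frac{1}{3} \cdot 21 - 7\right)^{2} = \left(\frac{7}{2} - 7\right)^{2} = \left(- \frac{7}{2}\right)^{2} = \frac{49}{4}$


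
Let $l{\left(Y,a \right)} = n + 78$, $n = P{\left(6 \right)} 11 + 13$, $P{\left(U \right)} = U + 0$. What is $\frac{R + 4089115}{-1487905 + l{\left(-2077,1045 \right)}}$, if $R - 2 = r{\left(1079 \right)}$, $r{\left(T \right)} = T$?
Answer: $- \frac{1022549}{371937} \approx -2.7493$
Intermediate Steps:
$P{\left(U \right)} = U$
$n = 79$ ($n = 6 \cdot 11 + 13 = 66 + 13 = 79$)
$l{\left(Y,a \right)} = 157$ ($l{\left(Y,a \right)} = 79 + 78 = 157$)
$R = 1081$ ($R = 2 + 1079 = 1081$)
$\frac{R + 4089115}{-1487905 + l{\left(-2077,1045 \right)}} = \frac{1081 + 4089115}{-1487905 + 157} = \frac{4090196}{-1487748} = 4090196 \left(- \frac{1}{1487748}\right) = - \frac{1022549}{371937}$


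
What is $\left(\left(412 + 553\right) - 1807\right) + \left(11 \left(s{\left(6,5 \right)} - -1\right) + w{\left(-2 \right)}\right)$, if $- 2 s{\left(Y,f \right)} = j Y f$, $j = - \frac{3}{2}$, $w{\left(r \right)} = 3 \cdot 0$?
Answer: $- \frac{1167}{2} \approx -583.5$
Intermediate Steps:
$w{\left(r \right)} = 0$
$j = - \frac{3}{2}$ ($j = \left(-3\right) \frac{1}{2} = - \frac{3}{2} \approx -1.5$)
$s{\left(Y,f \right)} = \frac{3 Y f}{4}$ ($s{\left(Y,f \right)} = - \frac{- \frac{3 Y}{2} f}{2} = - \frac{\left(- \frac{3}{2}\right) Y f}{2} = \frac{3 Y f}{4}$)
$\left(\left(412 + 553\right) - 1807\right) + \left(11 \left(s{\left(6,5 \right)} - -1\right) + w{\left(-2 \right)}\right) = \left(\left(412 + 553\right) - 1807\right) + \left(11 \left(\frac{3}{4} \cdot 6 \cdot 5 - -1\right) + 0\right) = \left(965 - 1807\right) + \left(11 \left(\frac{45}{2} + 1\right) + 0\right) = -842 + \left(11 \cdot \frac{47}{2} + 0\right) = -842 + \left(\frac{517}{2} + 0\right) = -842 + \frac{517}{2} = - \frac{1167}{2}$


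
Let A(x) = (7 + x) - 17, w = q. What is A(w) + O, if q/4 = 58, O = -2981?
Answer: -2759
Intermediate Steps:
q = 232 (q = 4*58 = 232)
w = 232
A(x) = -10 + x
A(w) + O = (-10 + 232) - 2981 = 222 - 2981 = -2759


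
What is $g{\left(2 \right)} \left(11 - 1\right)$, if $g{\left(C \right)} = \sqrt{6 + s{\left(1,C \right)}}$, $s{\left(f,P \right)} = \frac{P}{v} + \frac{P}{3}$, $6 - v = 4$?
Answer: $\frac{10 \sqrt{69}}{3} \approx 27.689$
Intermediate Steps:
$v = 2$ ($v = 6 - 4 = 2$)
$s{\left(f,P \right)} = \frac{5 P}{6}$ ($s{\left(f,P \right)} = \frac{P}{2} + \frac{P}{3} = \frac{5 P}{6}$)
$g{\left(C \right)} = \sqrt{6 + \frac{5 C}{6}}$
$g{\left(2 \right)} \left(11 - 1\right) = \frac{\sqrt{216 + 30 \cdot 2}}{6} \left(11 - 1\right) = \frac{\sqrt{216 + 60}}{6} \cdot 10 = \frac{\sqrt{276}}{6} \cdot 10 = \frac{2 \sqrt{69}}{6} \cdot 10 = \frac{\sqrt{69}}{3} \cdot 10 = \frac{10 \sqrt{69}}{3}$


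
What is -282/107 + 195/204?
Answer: -12221/7276 ≈ -1.6796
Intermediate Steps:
-282/107 + 195/204 = -282*1/107 + 195*(1/204) = -282/107 + 65/68 = -12221/7276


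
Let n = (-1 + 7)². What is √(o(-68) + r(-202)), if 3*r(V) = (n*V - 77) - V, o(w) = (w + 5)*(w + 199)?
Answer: I*√95718/3 ≈ 103.13*I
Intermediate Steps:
n = 36 (n = 6² = 36)
o(w) = (5 + w)*(199 + w)
r(V) = -77/3 + 35*V/3 (r(V) = ((36*V - 77) - V)/3 = ((-77 + 36*V) - V)/3 = (-77 + 35*V)/3 = -77/3 + 35*V/3)
√(o(-68) + r(-202)) = √((995 + (-68)² + 204*(-68)) + (-77/3 + (35/3)*(-202))) = √((995 + 4624 - 13872) + (-77/3 - 7070/3)) = √(-8253 - 7147/3) = √(-31906/3) = I*√95718/3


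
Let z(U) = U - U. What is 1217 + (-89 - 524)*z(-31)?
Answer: 1217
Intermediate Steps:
z(U) = 0
1217 + (-89 - 524)*z(-31) = 1217 + (-89 - 524)*0 = 1217 - 613*0 = 1217 + 0 = 1217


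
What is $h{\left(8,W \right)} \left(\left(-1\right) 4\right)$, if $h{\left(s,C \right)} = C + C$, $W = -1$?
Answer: $8$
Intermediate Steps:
$h{\left(s,C \right)} = 2 C$
$h{\left(8,W \right)} \left(\left(-1\right) 4\right) = 2 \left(-1\right) \left(\left(-1\right) 4\right) = \left(-2\right) \left(-4\right) = 8$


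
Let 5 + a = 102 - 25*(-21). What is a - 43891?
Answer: -43269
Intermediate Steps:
a = 622 (a = -5 + (102 - 25*(-21)) = -5 + (102 + 525) = -5 + 627 = 622)
a - 43891 = 622 - 43891 = -43269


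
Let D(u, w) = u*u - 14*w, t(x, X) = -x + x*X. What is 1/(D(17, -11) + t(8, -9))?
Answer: 1/363 ≈ 0.0027548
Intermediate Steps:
t(x, X) = -x + X*x
D(u, w) = u² - 14*w
1/(D(17, -11) + t(8, -9)) = 1/((17² - 14*(-11)) + 8*(-1 - 9)) = 1/((289 + 154) + 8*(-10)) = 1/(443 - 80) = 1/363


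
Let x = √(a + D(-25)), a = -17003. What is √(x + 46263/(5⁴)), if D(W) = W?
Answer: √(46263 + 3750*I*√473)/25 ≈ 10.584 + 6.1645*I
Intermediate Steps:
x = 6*I*√473 (x = √(-17003 - 25) = √(-17028) = 6*I*√473 ≈ 130.49*I)
√(x + 46263/(5⁴)) = √(6*I*√473 + 46263/(5⁴)) = √(6*I*√473 + 46263/625) = √(46263/625 + 6*I*√473)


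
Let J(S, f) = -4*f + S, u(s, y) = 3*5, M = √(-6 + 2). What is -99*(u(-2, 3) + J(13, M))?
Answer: -2772 + 792*I ≈ -2772.0 + 792.0*I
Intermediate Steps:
M = 2*I (M = √(-4) = 2*I ≈ 2.0*I)
u(s, y) = 15
J(S, f) = S - 4*f
-99*(u(-2, 3) + J(13, M)) = -99*(15 + (13 - 8*I)) = -99*(28 - 8*I) = -2772 + 792*I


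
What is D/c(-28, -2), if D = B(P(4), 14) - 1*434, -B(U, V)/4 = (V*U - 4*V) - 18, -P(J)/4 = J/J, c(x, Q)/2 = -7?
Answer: -43/7 ≈ -6.1429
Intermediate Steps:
c(x, Q) = -14 (c(x, Q) = 2*(-7) = -14)
P(J) = -4 (P(J) = -4*J/J = -4*1 = -4)
B(U, V) = 72 + 16*V - 4*U*V (B(U, V) = -4*((V*U - 4*V) - 18) = -4*((U*V - 4*V) - 18) = -4*((-4*V + U*V) - 18) = -4*(-18 - 4*V + U*V) = 72 + 16*V - 4*U*V)
D = 86 (D = (72 + 16*14 - 4*(-4)*14) - 1*434 = (72 + 224 + 224) - 434 = 520 - 434 = 86)
D/c(-28, -2) = 86/(-14) = 86*(-1/14) = -43/7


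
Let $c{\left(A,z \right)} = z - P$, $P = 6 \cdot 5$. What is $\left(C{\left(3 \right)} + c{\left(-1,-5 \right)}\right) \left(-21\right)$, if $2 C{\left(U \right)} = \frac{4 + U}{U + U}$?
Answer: $\frac{2891}{4} \approx 722.75$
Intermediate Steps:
$P = 30$
$C{\left(U \right)} = \frac{4 + U}{4 U}$ ($C{\left(U \right)} = \frac{\left(4 + U\right) \frac{1}{U + U}}{2} = \frac{\left(4 + U\right) \frac{1}{2 U}}{2} = \frac{\frac{1}{2} \frac{1}{U} \left(4 + U\right)}{2} = \frac{4 + U}{4 U}$)
$c{\left(A,z \right)} = -30 + z$ ($c{\left(A,z \right)} = z - 30 = -30 + z$)
$\left(C{\left(3 \right)} + c{\left(-1,-5 \right)}\right) \left(-21\right) = \left(\frac{4 + 3}{4 \cdot 3} - 35\right) \left(-21\right) = \left(\frac{1}{4} \cdot \frac{1}{3} \cdot 7 - 35\right) \left(-21\right) = \left(\frac{7}{12} - 35\right) \left(-21\right) = \left(- \frac{413}{12}\right) \left(-21\right) = \frac{2891}{4}$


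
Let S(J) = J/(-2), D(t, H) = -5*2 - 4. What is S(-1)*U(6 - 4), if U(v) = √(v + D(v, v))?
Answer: I*√3 ≈ 1.732*I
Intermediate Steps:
D(t, H) = -14 (D(t, H) = -10 - 4 = -14)
S(J) = -J/2 (S(J) = J*(-½) = -J/2)
U(v) = √(-14 + v) (U(v) = √(v - 14) = √(-14 + v))
S(-1)*U(6 - 4) = (-½*(-1))*√(-14 + (6 - 4)) = √(-14 + 2)/2 = √(-12)/2 = (2*I*√3)/2 = I*√3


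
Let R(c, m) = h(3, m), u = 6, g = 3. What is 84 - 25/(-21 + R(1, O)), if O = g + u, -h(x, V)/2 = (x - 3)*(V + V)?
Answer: 1789/21 ≈ 85.190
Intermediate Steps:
h(x, V) = -4*V*(-3 + x) (h(x, V) = -2*(x - 3)*(V + V) = -2*(-3 + x)*2*V = -4*V*(-3 + x))
O = 9 (O = 3 + 6 = 9)
R(c, m) = 0 (R(c, m) = 4*m*(3 - 1*3) = 4*m*(3 - 3) = 4*m*0 = 0)
84 - 25/(-21 + R(1, O)) = 84 - 25/(-21 + 0) = 84 - 25/(-21) = 84 - 1/21*(-25) = 84 + 25/21 = 1789/21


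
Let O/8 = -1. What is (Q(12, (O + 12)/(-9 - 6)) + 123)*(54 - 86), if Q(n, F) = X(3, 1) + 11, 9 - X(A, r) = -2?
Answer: -4640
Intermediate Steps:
O = -8 (O = 8*(-1) = -8)
X(A, r) = 11 (X(A, r) = 9 - 1*(-2) = 9 + 2 = 11)
Q(n, F) = 22 (Q(n, F) = 11 + 11 = 22)
(Q(12, (O + 12)/(-9 - 6)) + 123)*(54 - 86) = (22 + 123)*(54 - 86) = 145*(-32) = -4640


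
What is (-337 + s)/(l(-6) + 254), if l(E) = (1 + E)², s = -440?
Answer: -259/93 ≈ -2.7849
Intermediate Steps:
(-337 + s)/(l(-6) + 254) = (-337 - 440)/((1 - 6)² + 254) = -777/((-5)² + 254) = -777/(25 + 254) = -777/279 = -777*1/279 = -259/93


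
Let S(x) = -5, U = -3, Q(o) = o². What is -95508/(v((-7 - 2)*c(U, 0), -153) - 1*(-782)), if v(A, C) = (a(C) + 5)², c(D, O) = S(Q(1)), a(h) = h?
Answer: -15918/3781 ≈ -4.2100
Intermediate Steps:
c(D, O) = -5
v(A, C) = (5 + C)² (v(A, C) = (C + 5)² = (5 + C)²)
-95508/(v((-7 - 2)*c(U, 0), -153) - 1*(-782)) = -95508/((5 - 153)² - 1*(-782)) = -95508/((-148)² + 782) = -95508/(21904 + 782) = -95508/22686 = -95508*1/22686 = -15918/3781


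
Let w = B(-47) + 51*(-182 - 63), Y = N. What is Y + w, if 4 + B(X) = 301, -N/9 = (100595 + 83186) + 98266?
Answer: -2550621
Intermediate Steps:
N = -2538423 (N = -9*((100595 + 83186) + 98266) = -9*(183781 + 98266) = -9*282047 = -2538423)
Y = -2538423
B(X) = 297 (B(X) = -4 + 301 = 297)
w = -12198 (w = 297 + 51*(-182 - 63) = 297 + 51*(-245) = 297 - 12495 = -12198)
Y + w = -2538423 - 12198 = -2550621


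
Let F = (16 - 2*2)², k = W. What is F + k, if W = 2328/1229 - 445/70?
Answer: 2400875/17206 ≈ 139.54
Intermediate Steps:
W = -76789/17206 (W = 2328*(1/1229) - 445*1/70 = 2328/1229 - 89/14 = -76789/17206 ≈ -4.4629)
k = -76789/17206 ≈ -4.4629
F = 144 (F = (16 - 4)² = 12² = 144)
F + k = 144 - 76789/17206 = 2400875/17206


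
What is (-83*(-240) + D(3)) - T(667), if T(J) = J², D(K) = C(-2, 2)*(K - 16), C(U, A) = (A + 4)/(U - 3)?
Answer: -2124767/5 ≈ -4.2495e+5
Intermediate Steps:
C(U, A) = (4 + A)/(-3 + U)
D(K) = 96/5 - 6*K/5 (D(K) = ((4 + 2)/(-3 - 2))*(K - 16) = (6/(-5))*(-16 + K) = (-⅕*6)*(-16 + K) = -6*(-16 + K)/5 = 96/5 - 6*K/5)
(-83*(-240) + D(3)) - T(667) = (-83*(-240) + (96/5 - 6/5*3)) - 1*667² = (19920 + (96/5 - 18/5)) - 1*444889 = (19920 + 78/5) - 444889 = 99678/5 - 444889 = -2124767/5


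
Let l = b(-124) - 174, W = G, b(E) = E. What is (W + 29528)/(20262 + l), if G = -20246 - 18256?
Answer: -641/1426 ≈ -0.44951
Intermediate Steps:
G = -38502
W = -38502
l = -298 (l = -124 - 174 = -298)
(W + 29528)/(20262 + l) = (-38502 + 29528)/(20262 - 298) = -8974/19964 = -8974*1/19964 = -641/1426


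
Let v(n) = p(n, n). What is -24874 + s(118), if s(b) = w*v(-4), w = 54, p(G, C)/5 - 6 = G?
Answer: -24334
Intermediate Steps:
p(G, C) = 30 + 5*G
v(n) = 30 + 5*n
s(b) = 540 (s(b) = 54*(30 + 5*(-4)) = 54*(30 - 20) = 54*10 = 540)
-24874 + s(118) = -24874 + 540 = -24334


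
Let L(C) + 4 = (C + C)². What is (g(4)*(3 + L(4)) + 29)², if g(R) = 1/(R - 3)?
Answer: 8464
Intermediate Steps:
L(C) = -4 + 4*C² (L(C) = -4 + (C + C)² = -4 + (2*C)² = -4 + 4*C²)
g(R) = 1/(-3 + R)
(g(4)*(3 + L(4)) + 29)² = ((3 + (-4 + 4*4²))/(-3 + 4) + 29)² = ((3 + (-4 + 4*16))/1 + 29)² = (1*(3 + (-4 + 64)) + 29)² = (1*(3 + 60) + 29)² = (1*63 + 29)² = (63 + 29)² = 92² = 8464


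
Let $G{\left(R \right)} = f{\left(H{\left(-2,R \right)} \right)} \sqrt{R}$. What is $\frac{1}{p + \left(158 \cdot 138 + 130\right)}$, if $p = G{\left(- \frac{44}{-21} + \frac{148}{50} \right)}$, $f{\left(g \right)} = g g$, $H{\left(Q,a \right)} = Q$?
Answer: $\frac{5757675}{126288822218} - \frac{5 \sqrt{55734}}{63144411109} \approx 4.5573 \cdot 10^{-5}$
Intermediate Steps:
$f{\left(g \right)} = g^{2}$
$G{\left(R \right)} = 4 \sqrt{R}$ ($G{\left(R \right)} = \left(-2\right)^{2} \sqrt{R} = 4 \sqrt{R}$)
$p = \frac{4 \sqrt{55734}}{105}$ ($p = 4 \sqrt{- \frac{44}{-21} + \frac{148}{50}} = 4 \sqrt{\left(-44\right) \left(- \frac{1}{21}\right) + 148 \cdot \frac{1}{50}} = 4 \sqrt{\frac{44}{21} + \frac{74}{25}} = 4 \sqrt{\frac{2654}{525}} = 4 \frac{\sqrt{55734}}{105} = \frac{4 \sqrt{55734}}{105} \approx 8.9935$)
$\frac{1}{p + \left(158 \cdot 138 + 130\right)} = \frac{1}{\frac{4 \sqrt{55734}}{105} + \left(158 \cdot 138 + 130\right)} = \frac{1}{\frac{4 \sqrt{55734}}{105} + \left(21804 + 130\right)} = \frac{1}{\frac{4 \sqrt{55734}}{105} + 21934} = \frac{1}{21934 + \frac{4 \sqrt{55734}}{105}}$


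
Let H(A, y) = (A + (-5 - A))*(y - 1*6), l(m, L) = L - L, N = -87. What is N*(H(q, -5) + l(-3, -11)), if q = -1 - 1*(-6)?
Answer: -4785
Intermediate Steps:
l(m, L) = 0
q = 5 (q = -1 + 6 = 5)
H(A, y) = 30 - 5*y (H(A, y) = -5*(y - 6) = -5*(-6 + y) = 30 - 5*y)
N*(H(q, -5) + l(-3, -11)) = -87*((30 - 5*(-5)) + 0) = -87*((30 + 25) + 0) = -87*(55 + 0) = -87*55 = -4785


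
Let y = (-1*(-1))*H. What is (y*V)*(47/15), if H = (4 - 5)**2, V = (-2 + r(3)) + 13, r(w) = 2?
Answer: 611/15 ≈ 40.733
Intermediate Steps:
V = 13 (V = (-2 + 2) + 13 = 0 + 13 = 13)
H = 1 (H = (-1)**2 = 1)
y = 1 (y = -1*(-1)*1 = 1*1 = 1)
(y*V)*(47/15) = (1*13)*(47/15) = 13*(47*(1/15)) = 13*(47/15) = 611/15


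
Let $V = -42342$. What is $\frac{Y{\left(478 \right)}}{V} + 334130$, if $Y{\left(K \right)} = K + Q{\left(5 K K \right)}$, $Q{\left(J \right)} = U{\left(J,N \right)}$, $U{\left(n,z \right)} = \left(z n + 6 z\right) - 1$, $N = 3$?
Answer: $\frac{4714768235}{14114} \approx 3.3405 \cdot 10^{5}$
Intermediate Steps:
$U{\left(n,z \right)} = -1 + 6 z + n z$ ($U{\left(n,z \right)} = \left(n z + 6 z\right) - 1 = \left(6 z + n z\right) - 1 = -1 + 6 z + n z$)
$Q{\left(J \right)} = 17 + 3 J$ ($Q{\left(J \right)} = -1 + 6 \cdot 3 + J 3 = -1 + 18 + 3 J = 17 + 3 J$)
$Y{\left(K \right)} = 17 + K + 15 K^{2}$ ($Y{\left(K \right)} = K + \left(17 + 3 \cdot 5 K K\right) = K + \left(17 + 3 \cdot 5 K^{2}\right) = K + \left(17 + 15 K^{2}\right) = 17 + K + 15 K^{2}$)
$\frac{Y{\left(478 \right)}}{V} + 334130 = \frac{17 + 478 + 15 \cdot 478^{2}}{-42342} + 334130 = \left(17 + 478 + 15 \cdot 228484\right) \left(- \frac{1}{42342}\right) + 334130 = \left(17 + 478 + 3427260\right) \left(- \frac{1}{42342}\right) + 334130 = 3427755 \left(- \frac{1}{42342}\right) + 334130 = - \frac{1142585}{14114} + 334130 = \frac{4714768235}{14114}$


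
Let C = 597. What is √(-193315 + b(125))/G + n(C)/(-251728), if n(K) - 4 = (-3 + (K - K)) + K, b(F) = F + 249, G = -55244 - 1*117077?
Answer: -299/125864 - I*√192941/172321 ≈ -0.0023756 - 0.002549*I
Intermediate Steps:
G = -172321 (G = -55244 - 117077 = -172321)
b(F) = 249 + F
n(K) = 1 + K (n(K) = 4 + ((-3 + (K - K)) + K) = 4 + ((-3 + 0) + K) = 4 + (-3 + K) = 1 + K)
√(-193315 + b(125))/G + n(C)/(-251728) = √(-193315 + (249 + 125))/(-172321) + (1 + 597)/(-251728) = √(-193315 + 374)*(-1/172321) + 598*(-1/251728) = √(-192941)*(-1/172321) - 299/125864 = (I*√192941)*(-1/172321) - 299/125864 = -I*√192941/172321 - 299/125864 = -299/125864 - I*√192941/172321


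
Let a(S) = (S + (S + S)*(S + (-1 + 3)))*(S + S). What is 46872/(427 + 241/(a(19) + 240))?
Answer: 488812464/4453121 ≈ 109.77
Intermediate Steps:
a(S) = 2*S*(S + 2*S*(2 + S)) (a(S) = (S + (2*S)*(S + 2))*(2*S) = (S + (2*S)*(2 + S))*(2*S) = (S + 2*S*(2 + S))*(2*S) = 2*S*(S + 2*S*(2 + S)))
46872/(427 + 241/(a(19) + 240)) = 46872/(427 + 241/(19²*(10 + 4*19) + 240)) = 46872/(427 + 241/(361*(10 + 76) + 240)) = 46872/(427 + 241/(361*86 + 240)) = 46872/(427 + 241/(31046 + 240)) = 46872/(427 + 241/31286) = 46872/(13359363/31286) = 46872*(31286/13359363) = 488812464/4453121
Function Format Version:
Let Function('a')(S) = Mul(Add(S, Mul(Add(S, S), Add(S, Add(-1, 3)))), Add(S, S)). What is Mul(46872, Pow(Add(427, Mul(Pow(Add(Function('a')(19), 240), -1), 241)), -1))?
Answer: Rational(488812464, 4453121) ≈ 109.77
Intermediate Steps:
Function('a')(S) = Mul(2, S, Add(S, Mul(2, S, Add(2, S)))) (Function('a')(S) = Mul(Add(S, Mul(Mul(2, S), Add(S, 2))), Mul(2, S)) = Mul(Add(S, Mul(Mul(2, S), Add(2, S))), Mul(2, S)) = Mul(Add(S, Mul(2, S, Add(2, S))), Mul(2, S)) = Mul(2, S, Add(S, Mul(2, S, Add(2, S)))))
Mul(46872, Pow(Add(427, Mul(Pow(Add(Function('a')(19), 240), -1), 241)), -1)) = Mul(46872, Pow(Add(427, Mul(Pow(Add(Mul(Pow(19, 2), Add(10, Mul(4, 19))), 240), -1), 241)), -1)) = Mul(46872, Pow(Add(427, Mul(Pow(Add(Mul(361, Add(10, 76)), 240), -1), 241)), -1)) = Mul(46872, Pow(Add(427, Mul(Pow(Add(Mul(361, 86), 240), -1), 241)), -1)) = Mul(46872, Pow(Add(427, Mul(Pow(Add(31046, 240), -1), 241)), -1)) = Mul(46872, Pow(Add(427, Mul(Pow(31286, -1), 241)), -1)) = Mul(46872, Pow(Add(427, Mul(Rational(1, 31286), 241)), -1)) = Mul(46872, Pow(Add(427, Rational(241, 31286)), -1)) = Mul(46872, Pow(Rational(13359363, 31286), -1)) = Mul(46872, Rational(31286, 13359363)) = Rational(488812464, 4453121)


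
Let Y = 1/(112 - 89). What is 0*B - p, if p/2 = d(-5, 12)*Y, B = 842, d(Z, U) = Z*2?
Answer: 20/23 ≈ 0.86957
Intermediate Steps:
d(Z, U) = 2*Z
Y = 1/23 ≈ 0.043478
p = -20/23 (p = 2*((2*(-5))*(1/23)) = 2*(-10*1/23) = 2*(-10/23) = -20/23 ≈ -0.86957)
0*B - p = 0*842 - 1*(-20/23) = 0 + 20/23 = 20/23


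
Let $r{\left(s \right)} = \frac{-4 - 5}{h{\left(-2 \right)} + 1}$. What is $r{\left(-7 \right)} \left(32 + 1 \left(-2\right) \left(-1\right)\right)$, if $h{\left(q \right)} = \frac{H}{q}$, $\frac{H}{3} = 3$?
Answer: $\frac{612}{7} \approx 87.429$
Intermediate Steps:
$H = 9$ ($H = 3 \cdot 3 = 9$)
$h{\left(q \right)} = \frac{9}{q}$
$r{\left(s \right)} = \frac{18}{7}$ ($r{\left(s \right)} = \frac{-4 - 5}{\frac{9}{-2} + 1} = - \frac{9}{9 \left(- \frac{1}{2}\right) + 1} = - \frac{9}{- \frac{9}{2} + 1} = - \frac{9}{- \frac{7}{2}} = \left(-9\right) \left(- \frac{2}{7}\right) = \frac{18}{7}$)
$r{\left(-7 \right)} \left(32 + 1 \left(-2\right) \left(-1\right)\right) = \frac{18 \left(32 + 1 \left(-2\right) \left(-1\right)\right)}{7} = \frac{18 \left(32 - -2\right)}{7} = \frac{18 \left(32 + 2\right)}{7} = \frac{18}{7} \cdot 34 = \frac{612}{7}$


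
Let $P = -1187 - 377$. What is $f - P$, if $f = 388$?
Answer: $1952$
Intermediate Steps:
$P = -1564$ ($P = -1187 - 377 = -1564$)
$f - P = 388 - -1564 = 388 + 1564 = 1952$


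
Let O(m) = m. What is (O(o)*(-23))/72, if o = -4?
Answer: 23/18 ≈ 1.2778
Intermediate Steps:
(O(o)*(-23))/72 = -4*(-23)/72 = 92*(1/72) = 23/18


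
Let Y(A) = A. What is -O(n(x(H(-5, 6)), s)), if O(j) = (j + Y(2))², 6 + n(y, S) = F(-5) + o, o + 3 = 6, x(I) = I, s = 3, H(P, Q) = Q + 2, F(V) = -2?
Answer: -9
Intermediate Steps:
H(P, Q) = 2 + Q
o = 3 (o = -3 + 6 = 3)
n(y, S) = -5 (n(y, S) = -6 + (-2 + 3) = -6 + 1 = -5)
O(j) = (2 + j)² (O(j) = (j + 2)² = (2 + j)²)
-O(n(x(H(-5, 6)), s)) = -(2 - 5)² = -1*(-3)² = -1*9 = -9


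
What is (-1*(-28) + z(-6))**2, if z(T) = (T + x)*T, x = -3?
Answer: 6724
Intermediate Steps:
z(T) = T*(-3 + T) (z(T) = (T - 3)*T = (-3 + T)*T = T*(-3 + T))
(-1*(-28) + z(-6))**2 = (-1*(-28) - 6*(-3 - 6))**2 = (28 - 6*(-9))**2 = (28 + 54)**2 = 82**2 = 6724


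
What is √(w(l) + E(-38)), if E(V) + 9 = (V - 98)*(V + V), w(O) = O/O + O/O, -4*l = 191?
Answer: √10329 ≈ 101.63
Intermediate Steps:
l = -191/4 (l = -¼*191 = -191/4 ≈ -47.750)
w(O) = 2 (w(O) = 1 + 1 = 2)
E(V) = -9 + 2*V*(-98 + V) (E(V) = -9 + (V - 98)*(V + V) = -9 + (-98 + V)*(2*V) = -9 + 2*V*(-98 + V))
√(w(l) + E(-38)) = √(2 + (-9 - 196*(-38) + 2*(-38)²)) = √(2 + (-9 + 7448 + 2*1444)) = √(2 + (-9 + 7448 + 2888)) = √(2 + 10327) = √10329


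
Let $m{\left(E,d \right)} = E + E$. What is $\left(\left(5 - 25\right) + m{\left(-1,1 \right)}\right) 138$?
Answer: $-3036$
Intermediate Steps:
$m{\left(E,d \right)} = 2 E$
$\left(\left(5 - 25\right) + m{\left(-1,1 \right)}\right) 138 = \left(\left(5 - 25\right) + 2 \left(-1\right)\right) 138 = \left(\left(5 - 25\right) - 2\right) 138 = \left(-20 - 2\right) 138 = \left(-22\right) 138 = -3036$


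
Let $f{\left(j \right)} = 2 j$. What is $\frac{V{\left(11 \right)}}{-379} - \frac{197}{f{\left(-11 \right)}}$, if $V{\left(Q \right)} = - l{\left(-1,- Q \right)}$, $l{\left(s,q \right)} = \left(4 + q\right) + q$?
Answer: $\frac{74267}{8338} \approx 8.9071$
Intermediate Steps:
$l{\left(s,q \right)} = 4 + 2 q$
$V{\left(Q \right)} = -4 + 2 Q$ ($V{\left(Q \right)} = - (4 + 2 \left(- Q\right)) = - (4 - 2 Q) = -4 + 2 Q$)
$\frac{V{\left(11 \right)}}{-379} - \frac{197}{f{\left(-11 \right)}} = \frac{-4 + 2 \cdot 11}{-379} - \frac{197}{2 \left(-11\right)} = \left(-4 + 22\right) \left(- \frac{1}{379}\right) - \frac{197}{-22} = 18 \left(- \frac{1}{379}\right) - - \frac{197}{22} = - \frac{18}{379} + \frac{197}{22} = \frac{74267}{8338}$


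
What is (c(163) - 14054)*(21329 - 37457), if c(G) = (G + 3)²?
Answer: -217760256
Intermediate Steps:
c(G) = (3 + G)²
(c(163) - 14054)*(21329 - 37457) = ((3 + 163)² - 14054)*(21329 - 37457) = (166² - 14054)*(-16128) = (27556 - 14054)*(-16128) = 13502*(-16128) = -217760256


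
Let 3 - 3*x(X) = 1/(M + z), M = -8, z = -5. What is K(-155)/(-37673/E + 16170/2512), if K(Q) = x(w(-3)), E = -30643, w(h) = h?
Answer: 1539504320/11507571777 ≈ 0.13378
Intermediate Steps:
x(X) = 40/39 (x(X) = 1 - 1/(3*(-8 - 5)) = 1 - ⅓/(-13) = 1 - ⅓*(-1/13) = 1 + 1/39 = 40/39)
K(Q) = 40/39
K(-155)/(-37673/E + 16170/2512) = 40/(39*(-37673/(-30643) + 16170/2512)) = 40/(39*(-37673*(-1/30643) + 16170*(1/2512))) = 40/(39*(37673/30643 + 8085/1256)) = 40/(39*(295065943/38487608)) = (40/39)*(38487608/295065943) = 1539504320/11507571777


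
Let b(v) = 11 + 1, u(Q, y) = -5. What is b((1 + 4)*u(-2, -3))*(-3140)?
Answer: -37680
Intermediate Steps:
b(v) = 12
b((1 + 4)*u(-2, -3))*(-3140) = 12*(-3140) = -37680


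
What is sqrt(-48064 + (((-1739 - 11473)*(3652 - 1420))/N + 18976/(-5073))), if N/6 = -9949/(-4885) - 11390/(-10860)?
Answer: 8*I*sqrt(176798809624201940877476586)/83038054917 ≈ 1281.0*I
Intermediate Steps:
N = 16368629/884185 (N = 6*(-9949/(-4885) - 11390/(-10860)) = 6*(-9949*(-1/4885) - 11390*(-1/10860)) = 6*(9949/4885 + 1139/1086) = 6*(16368629/5305110) = 16368629/884185 ≈ 18.513)
sqrt(-48064 + (((-1739 - 11473)*(3652 - 1420))/N + 18976/(-5073))) = sqrt(-48064 + (((-1739 - 11473)*(3652 - 1420))/(16368629/884185) + 18976/(-5073))) = sqrt(-48064 + (-13212*2232*(884185/16368629) + 18976*(-1/5073))) = sqrt(-48064 + (-29489184*884185/16368629 - 18976/5073)) = sqrt(-48064 + (-26073894155040/16368629 - 18976/5073)) = sqrt(-48064 - 132273175659621824/83038054917) = sqrt(-136264316731152512/83038054917) = 8*I*sqrt(176798809624201940877476586)/83038054917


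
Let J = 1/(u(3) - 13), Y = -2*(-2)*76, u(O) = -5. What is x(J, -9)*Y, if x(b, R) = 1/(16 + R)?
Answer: 304/7 ≈ 43.429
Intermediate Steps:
Y = 304 (Y = 4*76 = 304)
J = -1/18 (J = 1/(-5 - 13) = 1/(-18) = -1/18 ≈ -0.055556)
x(J, -9)*Y = 304/(16 - 9) = 304/7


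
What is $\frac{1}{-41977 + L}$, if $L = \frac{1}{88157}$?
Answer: $- \frac{88157}{3700566388} \approx -2.3823 \cdot 10^{-5}$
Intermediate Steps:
$L = \frac{1}{88157} \approx 1.1343 \cdot 10^{-5}$
$\frac{1}{-41977 + L} = \frac{1}{-41977 + \frac{1}{88157}} = \frac{1}{- \frac{3700566388}{88157}} = - \frac{88157}{3700566388}$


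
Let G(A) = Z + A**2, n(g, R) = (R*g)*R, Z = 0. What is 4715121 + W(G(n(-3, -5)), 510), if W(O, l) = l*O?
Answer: 7583871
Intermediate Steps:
n(g, R) = g*R**2
G(A) = A**2 (G(A) = 0 + A**2 = A**2)
W(O, l) = O*l
4715121 + W(G(n(-3, -5)), 510) = 4715121 + (-3*(-5)**2)**2*510 = 4715121 + (-3*25)**2*510 = 4715121 + (-75)**2*510 = 4715121 + 5625*510 = 4715121 + 2868750 = 7583871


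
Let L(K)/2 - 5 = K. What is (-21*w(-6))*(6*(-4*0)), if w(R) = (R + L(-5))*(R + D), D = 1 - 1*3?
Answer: 0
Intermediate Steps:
L(K) = 10 + 2*K
D = -2 (D = 1 - 3 = -2)
w(R) = R*(-2 + R) (w(R) = (R + (10 + 2*(-5)))*(R - 2) = (R + (10 - 10))*(-2 + R) = (R + 0)*(-2 + R) = R*(-2 + R))
(-21*w(-6))*(6*(-4*0)) = (-(-126)*(-2 - 6))*(6*(-4*0)) = (-(-126)*(-8))*(6*0) = -21*48*0 = -1008*0 = 0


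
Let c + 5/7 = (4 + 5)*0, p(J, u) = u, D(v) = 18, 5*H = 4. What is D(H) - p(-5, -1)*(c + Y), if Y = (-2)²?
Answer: 149/7 ≈ 21.286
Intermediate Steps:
H = ⅘ (H = (⅕)*4 = ⅘ ≈ 0.80000)
Y = 4
c = -5/7 (c = -5/7 + (4 + 5)*0 = -5/7 + 9*0 = -5/7 + 0 = -5/7 ≈ -0.71429)
D(H) - p(-5, -1)*(c + Y) = 18 - (-1)*(-5/7 + 4) = 18 - (-1)*23/7 = 18 - 1*(-23/7) = 18 + 23/7 = 149/7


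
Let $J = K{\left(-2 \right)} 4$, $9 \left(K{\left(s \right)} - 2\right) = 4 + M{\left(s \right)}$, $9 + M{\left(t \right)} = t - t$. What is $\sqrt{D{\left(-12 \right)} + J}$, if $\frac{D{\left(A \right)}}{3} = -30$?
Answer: $\frac{i \sqrt{758}}{3} \approx 9.1773 i$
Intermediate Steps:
$M{\left(t \right)} = -9$ ($M{\left(t \right)} = -9 + \left(t - t\right) = -9 + 0 = -9$)
$D{\left(A \right)} = -90$ ($D{\left(A \right)} = 3 \left(-30\right) = -90$)
$K{\left(s \right)} = \frac{13}{9}$ ($K{\left(s \right)} = 2 + \frac{4 - 9}{9} = 2 + \frac{1}{9} \left(-5\right) = 2 - \frac{5}{9} = \frac{13}{9}$)
$J = \frac{52}{9}$ ($J = \frac{13}{9} \cdot 4 = \frac{52}{9} \approx 5.7778$)
$\sqrt{D{\left(-12 \right)} + J} = \sqrt{-90 + \frac{52}{9}} = \sqrt{- \frac{758}{9}} = \frac{i \sqrt{758}}{3}$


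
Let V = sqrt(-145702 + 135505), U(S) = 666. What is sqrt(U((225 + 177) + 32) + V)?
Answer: sqrt(666 + 3*I*sqrt(1133)) ≈ 25.881 + 1.9509*I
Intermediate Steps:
V = 3*I*sqrt(1133) (V = sqrt(-10197) = 3*I*sqrt(1133) ≈ 100.98*I)
sqrt(U((225 + 177) + 32) + V) = sqrt(666 + 3*I*sqrt(1133))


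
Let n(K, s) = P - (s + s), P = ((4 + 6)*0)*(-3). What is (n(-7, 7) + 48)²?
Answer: 1156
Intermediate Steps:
P = 0 (P = (10*0)*(-3) = 0*(-3) = 0)
n(K, s) = -2*s (n(K, s) = 0 - (s + s) = 0 - 2*s = -2*s)
(n(-7, 7) + 48)² = (-2*7 + 48)² = (-14 + 48)² = 34² = 1156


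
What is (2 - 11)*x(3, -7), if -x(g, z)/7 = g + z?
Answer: -252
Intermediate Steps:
x(g, z) = -7*g - 7*z (x(g, z) = -7*(g + z) = -7*g - 7*z)
(2 - 11)*x(3, -7) = (2 - 11)*(-7*3 - 7*(-7)) = -9*(-21 + 49) = -9*28 = -252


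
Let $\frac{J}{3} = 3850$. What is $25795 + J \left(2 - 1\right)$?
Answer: $37345$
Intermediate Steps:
$J = 11550$ ($J = 3 \cdot 3850 = 11550$)
$25795 + J \left(2 - 1\right) = 25795 + 11550 \left(2 - 1\right) = 25795 + 11550 \cdot 1 = 25795 + 11550 = 37345$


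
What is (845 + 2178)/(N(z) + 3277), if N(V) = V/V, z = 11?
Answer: 3023/3278 ≈ 0.92221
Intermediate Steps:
N(V) = 1
(845 + 2178)/(N(z) + 3277) = (845 + 2178)/(1 + 3277) = 3023/3278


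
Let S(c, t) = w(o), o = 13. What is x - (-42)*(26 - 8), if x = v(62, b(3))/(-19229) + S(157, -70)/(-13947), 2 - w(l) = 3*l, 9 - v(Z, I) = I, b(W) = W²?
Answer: 10543969/13947 ≈ 756.00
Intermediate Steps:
v(Z, I) = 9 - I
w(l) = 2 - 3*l
S(c, t) = -37 (S(c, t) = 2 - 3*13 = 2 - 39 = -37)
x = 37/13947 (x = (9 - 1*3²)/(-19229) - 37/(-13947) = (9 - 1*9)*(-1/19229) - 37*(-1/13947) = (9 - 9)*(-1/19229) + 37/13947 = 0*(-1/19229) + 37/13947 = 0 + 37/13947 = 37/13947 ≈ 0.0026529)
x - (-42)*(26 - 8) = 37/13947 - (-42)*(26 - 8) = 37/13947 - (-42)*18 = 37/13947 - 1*(-756) = 37/13947 + 756 = 10543969/13947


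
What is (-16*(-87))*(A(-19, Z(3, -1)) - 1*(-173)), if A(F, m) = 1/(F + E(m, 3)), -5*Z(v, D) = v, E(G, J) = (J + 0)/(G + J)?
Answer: 17092368/71 ≈ 2.4074e+5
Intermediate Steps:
E(G, J) = J/(G + J)
Z(v, D) = -v/5
A(F, m) = 1/(F + 3/(3 + m)) (A(F, m) = 1/(F + 3/(m + 3)) = 1/(F + 3/(3 + m)))
(-16*(-87))*(A(-19, Z(3, -1)) - 1*(-173)) = (-16*(-87))*((3 - ⅕*3)/(3 - 19*(3 - ⅕*3)) - 1*(-173)) = 1392*((3 - ⅗)/(3 - 19*(3 - ⅗)) + 173) = 1392*((12/5)/(3 - 19*12/5) + 173) = 1392*((12/5)/(3 - 228/5) + 173) = 1392*((12/5)/(-213/5) + 173) = 1392*(-5/213*12/5 + 173) = 1392*(-4/71 + 173) = 1392*(12279/71) = 17092368/71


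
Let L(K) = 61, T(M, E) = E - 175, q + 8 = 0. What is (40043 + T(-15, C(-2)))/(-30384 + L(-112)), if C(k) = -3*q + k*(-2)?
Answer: -39896/30323 ≈ -1.3157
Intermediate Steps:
q = -8 (q = -8 + 0 = -8)
C(k) = 24 - 2*k (C(k) = -3*(-8) + k*(-2) = 24 - 2*k)
T(M, E) = -175 + E
(40043 + T(-15, C(-2)))/(-30384 + L(-112)) = (40043 + (-175 + (24 - 2*(-2))))/(-30384 + 61) = (40043 + (-175 + (24 + 4)))/(-30323) = (40043 + (-175 + 28))*(-1/30323) = (40043 - 147)*(-1/30323) = 39896*(-1/30323) = -39896/30323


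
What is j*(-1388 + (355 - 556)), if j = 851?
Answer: -1352239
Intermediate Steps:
j*(-1388 + (355 - 556)) = 851*(-1388 + (355 - 556)) = 851*(-1388 - 201) = 851*(-1589) = -1352239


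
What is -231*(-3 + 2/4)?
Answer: 1155/2 ≈ 577.50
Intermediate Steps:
-231*(-3 + 2/4) = -231*(-3 + 2*(¼)) = -231*(-3 + ½) = -231*(-5)/2 = -77*(-15/2) = 1155/2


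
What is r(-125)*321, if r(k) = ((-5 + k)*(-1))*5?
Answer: 208650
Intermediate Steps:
r(k) = 25 - 5*k (r(k) = (5 - k)*5 = 25 - 5*k)
r(-125)*321 = (25 - 5*(-125))*321 = (25 + 625)*321 = 650*321 = 208650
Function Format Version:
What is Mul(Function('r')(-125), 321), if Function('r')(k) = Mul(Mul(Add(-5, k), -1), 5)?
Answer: 208650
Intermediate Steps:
Function('r')(k) = Add(25, Mul(-5, k)) (Function('r')(k) = Mul(Add(5, Mul(-1, k)), 5) = Add(25, Mul(-5, k)))
Mul(Function('r')(-125), 321) = Mul(Add(25, Mul(-5, -125)), 321) = Mul(Add(25, 625), 321) = Mul(650, 321) = 208650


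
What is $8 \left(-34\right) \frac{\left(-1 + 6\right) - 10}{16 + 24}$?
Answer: $34$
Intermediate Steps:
$8 \left(-34\right) \frac{\left(-1 + 6\right) - 10}{16 + 24} = - 272 \frac{5 - 10}{40} = - 272 \left(\left(-5\right) \frac{1}{40}\right) = \left(-272\right) \left(- \frac{1}{8}\right) = 34$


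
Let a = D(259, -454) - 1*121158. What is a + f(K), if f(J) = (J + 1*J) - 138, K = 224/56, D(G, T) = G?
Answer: -121029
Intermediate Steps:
K = 4 (K = 224*(1/56) = 4)
f(J) = -138 + 2*J (f(J) = (J + J) - 138 = 2*J - 138 = -138 + 2*J)
a = -120899 (a = 259 - 1*121158 = 259 - 121158 = -120899)
a + f(K) = -120899 + (-138 + 2*4) = -120899 + (-138 + 8) = -120899 - 130 = -121029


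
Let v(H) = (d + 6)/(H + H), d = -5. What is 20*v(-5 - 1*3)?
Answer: -5/4 ≈ -1.2500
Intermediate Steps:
v(H) = 1/(2*H) (v(H) = (-5 + 6)/(H + H) = 1/(2*H))
20*v(-5 - 1*3) = 20*(1/(2*(-5 - 1*3))) = 20*(1/(2*(-5 - 3))) = 20*((½)/(-8)) = 20*((½)*(-⅛)) = 20*(-1/16) = -5/4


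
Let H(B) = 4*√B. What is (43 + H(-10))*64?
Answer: 2752 + 256*I*√10 ≈ 2752.0 + 809.54*I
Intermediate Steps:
(43 + H(-10))*64 = (43 + 4*√(-10))*64 = (43 + 4*(I*√10))*64 = (43 + 4*I*√10)*64 = 2752 + 256*I*√10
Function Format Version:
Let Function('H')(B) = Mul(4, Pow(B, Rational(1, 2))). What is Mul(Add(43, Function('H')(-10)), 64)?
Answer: Add(2752, Mul(256, I, Pow(10, Rational(1, 2)))) ≈ Add(2752.0, Mul(809.54, I))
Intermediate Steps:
Mul(Add(43, Function('H')(-10)), 64) = Mul(Add(43, Mul(4, Pow(-10, Rational(1, 2)))), 64) = Mul(Add(43, Mul(4, Mul(I, Pow(10, Rational(1, 2))))), 64) = Mul(Add(43, Mul(4, I, Pow(10, Rational(1, 2)))), 64) = Add(2752, Mul(256, I, Pow(10, Rational(1, 2))))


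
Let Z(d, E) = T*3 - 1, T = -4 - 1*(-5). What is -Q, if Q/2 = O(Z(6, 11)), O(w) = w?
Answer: -4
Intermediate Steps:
T = 1 (T = -4 + 5 = 1)
Z(d, E) = 2 (Z(d, E) = 1*3 - 1 = 3 - 1 = 2)
Q = 4 (Q = 2*2 = 4)
-Q = -1*4 = -4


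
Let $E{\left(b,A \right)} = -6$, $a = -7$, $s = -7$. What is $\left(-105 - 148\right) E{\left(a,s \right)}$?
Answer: $1518$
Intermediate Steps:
$\left(-105 - 148\right) E{\left(a,s \right)} = \left(-105 - 148\right) \left(-6\right) = \left(-253\right) \left(-6\right) = 1518$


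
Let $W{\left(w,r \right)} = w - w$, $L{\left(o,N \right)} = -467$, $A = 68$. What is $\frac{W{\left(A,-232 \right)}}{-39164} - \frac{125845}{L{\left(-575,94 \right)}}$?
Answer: $\frac{125845}{467} \approx 269.48$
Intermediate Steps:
$W{\left(w,r \right)} = 0$
$\frac{W{\left(A,-232 \right)}}{-39164} - \frac{125845}{L{\left(-575,94 \right)}} = \frac{0}{-39164} - \frac{125845}{-467} = 0 \left(- \frac{1}{39164}\right) - - \frac{125845}{467} = 0 + \frac{125845}{467} = \frac{125845}{467}$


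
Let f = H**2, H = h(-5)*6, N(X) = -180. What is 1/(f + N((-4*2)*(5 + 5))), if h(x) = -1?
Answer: -1/144 ≈ -0.0069444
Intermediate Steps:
H = -6 (H = -1*6 = -6)
f = 36 (f = (-6)**2 = 36)
1/(f + N((-4*2)*(5 + 5))) = 1/(36 - 180) = 1/(-144) = -1/144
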